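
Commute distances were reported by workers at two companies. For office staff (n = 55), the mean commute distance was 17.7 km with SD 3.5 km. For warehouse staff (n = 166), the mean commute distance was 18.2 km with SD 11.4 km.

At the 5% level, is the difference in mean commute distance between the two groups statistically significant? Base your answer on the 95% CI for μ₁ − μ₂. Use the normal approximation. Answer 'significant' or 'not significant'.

Standard errors of each mean: 3.5/√55 = 0.4719 and 11.4/√166 = 0.8848.
SE(x̄₁ − x̄₂) = √(0.4719² + 0.8848²) = 1.0028 for independent samples with unequal variances.
With z* = 1.960, the margin is 1.960 × 1.0028 = 1.9655.
x̄₁ − x̄₂ = 17.7 − 18.2 = -0.5000; the interval is -0.5000 ± 1.9655 = (-2.4655, 1.4655).
The interval (-2.4655, 1.4655) contains 0, so the difference is not significant.

not significant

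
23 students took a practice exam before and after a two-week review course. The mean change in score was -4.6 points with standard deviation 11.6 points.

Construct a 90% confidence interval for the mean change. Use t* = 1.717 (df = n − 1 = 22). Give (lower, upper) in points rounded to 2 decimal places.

(-8.75, -0.45)

This is a matched-pairs design, so SE = s_d/√n = 11.6/√23 = 2.4188.
Margin = 1.717 × 2.4188 = 4.1531; the interval is -4.6 ± 4.1531 = (-8.75, -0.45).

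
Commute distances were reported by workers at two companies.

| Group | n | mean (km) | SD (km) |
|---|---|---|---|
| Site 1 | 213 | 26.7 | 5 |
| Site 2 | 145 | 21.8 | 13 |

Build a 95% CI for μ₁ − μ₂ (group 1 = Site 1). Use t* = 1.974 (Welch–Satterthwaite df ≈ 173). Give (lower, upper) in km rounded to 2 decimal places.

(2.66, 7.14)

Standard errors of each mean: 5/√213 = 0.3426 and 13/√145 = 1.0796.
SE(x̄₁ − x̄₂) = √(0.3426² + 1.0796²) = 1.1327 for independent samples with unequal variances.
With t* = 1.974, the margin is 1.974 × 1.1327 = 2.2359.
x̄₁ − x̄₂ = 26.7 − 21.8 = 4.9000; the interval is 4.9000 ± 2.2359 = (2.66, 7.14).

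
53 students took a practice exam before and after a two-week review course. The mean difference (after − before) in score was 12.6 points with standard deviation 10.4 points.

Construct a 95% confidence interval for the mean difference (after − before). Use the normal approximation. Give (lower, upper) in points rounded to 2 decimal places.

Paired design: SE = s_d/√n = 10.4/√53 = 1.4285.
z* = 1.960; margin of error = 1.960 × 1.4285 = 2.7999.
12.6 ± 2.7999 → (9.80, 15.40).

(9.80, 15.40)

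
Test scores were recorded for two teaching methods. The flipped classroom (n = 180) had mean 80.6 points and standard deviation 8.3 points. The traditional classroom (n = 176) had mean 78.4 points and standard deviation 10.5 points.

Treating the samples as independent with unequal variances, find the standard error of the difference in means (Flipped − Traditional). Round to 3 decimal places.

1.005

SE₁ = s₁/√n₁ = 8.3/√180 = 0.6186; SE₂ = 10.5/√176 = 0.7915.
Independent samples, unequal variances: SE_diff = √(SE₁² + SE₂²) = √(0.38266596 + 0.62647225) = 1.0046.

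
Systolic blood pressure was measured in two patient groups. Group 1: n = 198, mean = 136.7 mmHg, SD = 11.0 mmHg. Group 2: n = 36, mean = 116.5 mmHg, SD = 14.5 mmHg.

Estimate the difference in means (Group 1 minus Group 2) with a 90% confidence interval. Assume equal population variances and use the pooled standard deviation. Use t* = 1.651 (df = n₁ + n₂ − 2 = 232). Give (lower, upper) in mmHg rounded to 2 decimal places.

(16.73, 23.67)

s_p = √[((n₁−1)s₁² + (n₂−1)s₂²)/(n₁+n₂−2)] = √[(197·11.0² + 35·14.5²)/232] = 11.5959.
SE = 11.5959·√(1/198 + 1/36) = 2.1010.
With t* = 1.651, margin = 1.651 × 2.1010 = 3.4688.
x̄₁ − x̄₂ = 136.7 − 116.5 = 20.2000; interval 20.2000 ± 3.4688 = (16.73, 23.67).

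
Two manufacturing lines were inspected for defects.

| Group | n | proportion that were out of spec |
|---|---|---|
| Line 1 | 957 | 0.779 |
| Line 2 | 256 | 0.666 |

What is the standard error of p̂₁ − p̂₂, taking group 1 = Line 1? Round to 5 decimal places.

0.03239

Each SE is √(p̂(1−p̂)/n): √(0.7790·0.2210/957) = 0.01341 and √(0.6660·0.3340/256) = 0.02948.
SE(p̂₁ − p̂₂) = √(SE₁² + SE₂²) = √(0.0001798281 + 0.0008690704) = 0.03239, since the two samples are independent.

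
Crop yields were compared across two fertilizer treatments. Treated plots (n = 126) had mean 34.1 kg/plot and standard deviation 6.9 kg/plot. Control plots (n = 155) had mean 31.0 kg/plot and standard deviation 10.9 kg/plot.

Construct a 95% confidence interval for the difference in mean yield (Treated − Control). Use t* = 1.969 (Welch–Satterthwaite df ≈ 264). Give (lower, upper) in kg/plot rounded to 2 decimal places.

Standard errors of each mean: 6.9/√126 = 0.6147 and 10.9/√155 = 0.8755.
SE(x̄₁ − x̄₂) = √(0.6147² + 0.8755²) = 1.0697 for independent samples with unequal variances.
With t* = 1.969, the margin is 1.969 × 1.0697 = 2.1062.
x̄₁ − x̄₂ = 34.1 − 31.0 = 3.1000; the interval is 3.1000 ± 2.1062 = (0.99, 5.21).

(0.99, 5.21)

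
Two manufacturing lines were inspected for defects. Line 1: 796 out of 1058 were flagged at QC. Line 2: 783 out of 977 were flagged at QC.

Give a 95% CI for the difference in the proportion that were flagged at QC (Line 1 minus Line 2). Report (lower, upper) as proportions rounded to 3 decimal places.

First, p̂₁ = 796/1058 = 0.7524; p̂₂ = 783/977 = 0.8014.
The two standard errors are √(0.7524×0.2476/1058) = 0.01327 and √(0.8014×0.1986/977) = 0.01276.
Because the samples are independent, SE_diff = √(0.01327² + 0.01276²) = 0.01841.
Using z* = 1.960 for 95%, ME = 1.960 × 0.01841 = 0.03608.
p̂₁ − p̂₂ = -0.0490; interval -0.0490 ± 0.03608 gives (-0.085, -0.013).

(-0.085, -0.013)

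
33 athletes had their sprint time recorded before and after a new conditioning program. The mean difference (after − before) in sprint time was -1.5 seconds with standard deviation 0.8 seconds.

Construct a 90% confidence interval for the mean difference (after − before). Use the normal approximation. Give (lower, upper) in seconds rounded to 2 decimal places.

This is a matched-pairs design, so SE = s_d/√n = 0.8/√33 = 0.1393.
Margin = 1.645 × 0.1393 = 0.2291; the interval is -1.5 ± 0.2291 = (-1.73, -1.27).

(-1.73, -1.27)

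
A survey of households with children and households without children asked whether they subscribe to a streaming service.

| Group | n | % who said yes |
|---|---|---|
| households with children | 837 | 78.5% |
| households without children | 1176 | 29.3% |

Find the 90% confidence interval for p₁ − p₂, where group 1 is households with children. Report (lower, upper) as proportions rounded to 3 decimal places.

(0.460, 0.524)

The two standard errors are √(0.7850×0.2150/837) = 0.01420 and √(0.2930×0.7070/1176) = 0.01327.
Because the samples are independent, SE_diff = √(0.01420² + 0.01327²) = 0.01944.
Using z* = 1.645 for 90%, ME = 1.645 × 0.01944 = 0.03198.
p̂₁ − p̂₂ = 0.4920; interval 0.4920 ± 0.03198 gives (0.460, 0.524).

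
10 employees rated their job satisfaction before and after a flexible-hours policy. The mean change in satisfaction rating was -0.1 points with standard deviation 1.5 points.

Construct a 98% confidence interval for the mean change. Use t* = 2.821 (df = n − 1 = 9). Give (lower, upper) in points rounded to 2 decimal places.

(-1.44, 1.24)

This is a matched-pairs design, so SE = s_d/√n = 1.5/√10 = 0.4743.
Margin = 2.821 × 0.4743 = 1.3380; the interval is -0.1 ± 1.3380 = (-1.44, 1.24).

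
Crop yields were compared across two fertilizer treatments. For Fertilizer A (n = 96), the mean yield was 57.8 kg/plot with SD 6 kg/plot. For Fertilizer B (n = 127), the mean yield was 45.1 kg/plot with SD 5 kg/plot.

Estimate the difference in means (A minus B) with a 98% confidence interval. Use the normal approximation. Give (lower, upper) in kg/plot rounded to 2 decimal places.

Standard errors of each mean: 6/√96 = 0.6124 and 5/√127 = 0.4437.
SE(x̄₁ − x̄₂) = √(0.6124² + 0.4437²) = 0.7562 for independent samples with unequal variances.
With z* = 2.326, the margin is 2.326 × 0.7562 = 1.7589.
x̄₁ − x̄₂ = 57.8 − 45.1 = 12.7000; the interval is 12.7000 ± 1.7589 = (10.94, 14.46).

(10.94, 14.46)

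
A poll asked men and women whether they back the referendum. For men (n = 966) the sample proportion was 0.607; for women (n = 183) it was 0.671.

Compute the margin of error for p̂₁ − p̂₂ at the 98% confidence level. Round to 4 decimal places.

SE₁ = √(p̂₁(1−p̂₁)/n₁) = √(0.6070·0.3930/966) = 0.01571; SE₂ = √(0.6710·0.3290/183) = 0.03473.
Independent samples: SE of the difference = √(SE₁² + SE₂²) = √(0.0002468041 + 0.0012061729) = 0.03812.
z* for 98% confidence is 2.326, so the margin of error is 2.326 × 0.03812 = 0.08867.

0.0887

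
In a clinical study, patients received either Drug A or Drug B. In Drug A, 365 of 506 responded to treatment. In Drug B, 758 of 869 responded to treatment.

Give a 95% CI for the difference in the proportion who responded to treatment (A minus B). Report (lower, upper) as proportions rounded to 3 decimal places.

(-0.196, -0.106)

Sample proportions: 365/506 = 0.7213, 758/869 = 0.8723.
Each SE is √(p̂(1−p̂)/n): √(0.7213·0.2787/506) = 0.01993 and √(0.8723·0.1277/869) = 0.01132.
SE(p̂₁ − p̂₂) = √(SE₁² + SE₂²) = √(0.0003972049 + 0.0001281424) = 0.02292, since the two samples are independent.
At 95% confidence z* = 1.960; margin = 1.960 × 0.02292 = 0.04492.
The difference is 0.7213 − 0.8723 = -0.1510, so the interval is -0.1510 ± 0.04492 = (-0.196, -0.106).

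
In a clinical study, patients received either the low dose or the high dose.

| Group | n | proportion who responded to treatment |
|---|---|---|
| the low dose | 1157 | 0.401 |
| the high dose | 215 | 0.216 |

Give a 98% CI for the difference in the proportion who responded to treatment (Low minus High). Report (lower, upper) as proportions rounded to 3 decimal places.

The two standard errors are √(0.4010×0.5990/1157) = 0.01441 and √(0.2160×0.7840/215) = 0.02807.
Because the samples are independent, SE_diff = √(0.01441² + 0.02807²) = 0.03155.
Using z* = 2.326 for 98%, ME = 2.326 × 0.03155 = 0.07339.
p̂₁ − p̂₂ = 0.1850; interval 0.1850 ± 0.07339 gives (0.112, 0.258).

(0.112, 0.258)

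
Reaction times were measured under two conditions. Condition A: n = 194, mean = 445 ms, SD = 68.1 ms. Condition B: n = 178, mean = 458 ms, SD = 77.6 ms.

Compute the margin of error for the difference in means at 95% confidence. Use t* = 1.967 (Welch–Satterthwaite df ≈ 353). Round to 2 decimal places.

Standard errors of each mean: 68.1/√194 = 4.8893 and 77.6/√178 = 5.8164.
SE(x̄₁ − x̄₂) = √(4.8893² + 5.8164²) = 7.5984 for independent samples with unequal variances.
With t* = 1.967, the margin is 1.967 × 7.5984 = 14.9461.

14.95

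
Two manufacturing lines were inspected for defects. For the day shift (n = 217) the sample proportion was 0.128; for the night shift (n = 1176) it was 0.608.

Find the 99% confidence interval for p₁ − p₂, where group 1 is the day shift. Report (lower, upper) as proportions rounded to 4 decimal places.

The two standard errors are √(0.1280×0.8720/217) = 0.02268 and √(0.6080×0.3920/1176) = 0.01424.
Because the samples are independent, SE_diff = √(0.02268² + 0.01424²) = 0.02678.
Using z* = 2.576 for 99%, ME = 2.576 × 0.02678 = 0.06899.
p̂₁ − p̂₂ = -0.4800; interval -0.4800 ± 0.06899 gives (-0.5490, -0.4110).

(-0.5490, -0.4110)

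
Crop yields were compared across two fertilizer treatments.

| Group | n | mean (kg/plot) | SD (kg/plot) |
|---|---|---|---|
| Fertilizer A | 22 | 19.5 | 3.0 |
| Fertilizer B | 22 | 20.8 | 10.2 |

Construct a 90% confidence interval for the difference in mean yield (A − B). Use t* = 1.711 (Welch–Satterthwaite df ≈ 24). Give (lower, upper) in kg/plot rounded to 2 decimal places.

Per-group SEs: s₁/√n₁ = 3.0/√22 = 0.6396, s₂/√n₂ = 10.2/√22 = 2.1746.
Unpooled SE of the difference: √(0.40908816 + 4.72888516) = 2.2667.
Margin of error = t* · SE = 1.711 × 2.2667 = 3.8783.
x̄₁ − x̄₂ = 19.5 − 20.8 = -1.3000.
CI: -1.3000 ± 3.8783 = (-5.18, 2.58).

(-5.18, 2.58)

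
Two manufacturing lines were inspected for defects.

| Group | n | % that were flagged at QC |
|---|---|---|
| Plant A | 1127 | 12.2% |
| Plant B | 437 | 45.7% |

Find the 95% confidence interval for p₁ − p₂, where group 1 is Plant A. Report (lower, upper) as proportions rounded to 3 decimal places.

Each SE is √(p̂(1−p̂)/n): √(0.1220·0.8780/1127) = 0.00975 and √(0.4570·0.5430/437) = 0.02383.
SE(p̂₁ − p̂₂) = √(SE₁² + SE₂²) = √(0.0000950625 + 0.0005678689) = 0.02575, since the two samples are independent.
At 95% confidence z* = 1.960; margin = 1.960 × 0.02575 = 0.05047.
The difference is 0.1220 − 0.4570 = -0.3350, so the interval is -0.3350 ± 0.05047 = (-0.385, -0.285).

(-0.385, -0.285)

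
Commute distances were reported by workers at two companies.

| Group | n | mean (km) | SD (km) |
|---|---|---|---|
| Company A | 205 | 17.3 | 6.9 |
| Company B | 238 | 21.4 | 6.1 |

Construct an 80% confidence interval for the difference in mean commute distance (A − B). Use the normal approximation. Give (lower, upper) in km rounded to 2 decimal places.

(-4.90, -3.30)

Per-group SEs: s₁/√n₁ = 6.9/√205 = 0.4819, s₂/√n₂ = 6.1/√238 = 0.3954.
Unpooled SE of the difference: √(0.23222761 + 0.15634116) = 0.6234.
Margin of error = z* · SE = 1.282 × 0.6234 = 0.7992.
x̄₁ − x̄₂ = 17.3 − 21.4 = -4.1000.
CI: -4.1000 ± 0.7992 = (-4.90, -3.30).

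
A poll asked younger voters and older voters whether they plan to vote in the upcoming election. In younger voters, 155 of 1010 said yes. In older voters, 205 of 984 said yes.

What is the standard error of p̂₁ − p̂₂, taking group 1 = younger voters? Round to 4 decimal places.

0.0172

First, p̂₁ = 155/1010 = 0.1535; p̂₂ = 205/984 = 0.2083.
The two standard errors are √(0.1535×0.8465/1010) = 0.01134 and √(0.2083×0.7917/984) = 0.01295.
Because the samples are independent, SE_diff = √(0.01134² + 0.01295²) = 0.01721.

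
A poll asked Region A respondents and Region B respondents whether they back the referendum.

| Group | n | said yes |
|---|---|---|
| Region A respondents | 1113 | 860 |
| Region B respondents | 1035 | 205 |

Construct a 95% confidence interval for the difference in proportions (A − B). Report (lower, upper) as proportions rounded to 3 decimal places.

(0.540, 0.609)

Sample proportions: 860/1113 = 0.7727, 205/1035 = 0.1981.
Each SE is √(p̂(1−p̂)/n): √(0.7727·0.2273/1113) = 0.01256 and √(0.1981·0.8019/1035) = 0.01239.
SE(p̂₁ − p̂₂) = √(SE₁² + SE₂²) = √(0.0001577536 + 0.0001535121) = 0.01764, since the two samples are independent.
At 95% confidence z* = 1.960; margin = 1.960 × 0.01764 = 0.03457.
The difference is 0.7727 − 0.1981 = 0.5746, so the interval is 0.5746 ± 0.03457 = (0.540, 0.609).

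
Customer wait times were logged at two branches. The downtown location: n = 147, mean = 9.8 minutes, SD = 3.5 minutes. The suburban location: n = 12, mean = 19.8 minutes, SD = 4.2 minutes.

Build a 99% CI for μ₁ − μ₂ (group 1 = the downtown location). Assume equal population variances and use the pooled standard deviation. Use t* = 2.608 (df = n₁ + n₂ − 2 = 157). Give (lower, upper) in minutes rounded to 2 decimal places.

s_p = √[((n₁−1)s₁² + (n₂−1)s₂²)/(n₁+n₂−2)] = √[(146·3.5² + 11·4.2²)/157] = 3.5535.
SE = 3.5535·√(1/147 + 1/12) = 1.0669.
With t* = 2.608, margin = 2.608 × 1.0669 = 2.7825.
x̄₁ − x̄₂ = 9.8 − 19.8 = -10.0000; interval -10.0000 ± 2.7825 = (-12.78, -7.22).

(-12.78, -7.22)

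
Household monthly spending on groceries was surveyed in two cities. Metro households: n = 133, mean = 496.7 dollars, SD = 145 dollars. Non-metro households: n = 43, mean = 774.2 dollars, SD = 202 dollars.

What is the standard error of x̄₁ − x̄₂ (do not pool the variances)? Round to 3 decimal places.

33.272

SE₁ = s₁/√n₁ = 145/√133 = 12.5731; SE₂ = 202/√43 = 30.8047.
Independent samples, unequal variances: SE_diff = √(SE₁² + SE₂²) = √(158.08284361 + 948.92954209) = 33.2718.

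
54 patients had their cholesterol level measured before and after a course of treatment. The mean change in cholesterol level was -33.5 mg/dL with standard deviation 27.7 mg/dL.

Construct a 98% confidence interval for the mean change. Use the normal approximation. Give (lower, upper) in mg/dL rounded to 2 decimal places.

This is a matched-pairs design, so SE = s_d/√n = 27.7/√54 = 3.7695.
Margin = 2.326 × 3.7695 = 8.7679; the interval is -33.5 ± 8.7679 = (-42.27, -24.73).

(-42.27, -24.73)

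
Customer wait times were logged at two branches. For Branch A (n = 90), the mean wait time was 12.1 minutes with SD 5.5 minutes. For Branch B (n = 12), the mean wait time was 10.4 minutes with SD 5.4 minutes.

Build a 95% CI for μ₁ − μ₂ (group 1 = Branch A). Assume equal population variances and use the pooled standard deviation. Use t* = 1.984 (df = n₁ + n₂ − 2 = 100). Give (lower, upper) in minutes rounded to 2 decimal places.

(-1.65, 5.05)

s_p = √[((n₁−1)s₁² + (n₂−1)s₂²)/(n₁+n₂−2)] = √[(89·5.5² + 11·5.4²)/100] = 5.4891.
SE = 5.4891·√(1/90 + 1/12) = 1.6869.
With t* = 1.984, margin = 1.984 × 1.6869 = 3.3468.
x̄₁ − x̄₂ = 12.1 − 10.4 = 1.7000; interval 1.7000 ± 3.3468 = (-1.65, 5.05).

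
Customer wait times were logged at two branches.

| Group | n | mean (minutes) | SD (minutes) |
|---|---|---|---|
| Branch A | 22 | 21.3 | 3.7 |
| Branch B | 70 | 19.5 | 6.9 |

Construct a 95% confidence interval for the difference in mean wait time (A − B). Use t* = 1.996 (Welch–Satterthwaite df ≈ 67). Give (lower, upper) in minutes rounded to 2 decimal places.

Per-group SEs: s₁/√n₁ = 3.7/√22 = 0.7888, s₂/√n₂ = 6.9/√70 = 0.8247.
Unpooled SE of the difference: √(0.62220544 + 0.68013009) = 1.1412.
Margin of error = t* · SE = 1.996 × 1.1412 = 2.2778.
x̄₁ − x̄₂ = 21.3 − 19.5 = 1.8000.
CI: 1.8000 ± 2.2778 = (-0.48, 4.08).

(-0.48, 4.08)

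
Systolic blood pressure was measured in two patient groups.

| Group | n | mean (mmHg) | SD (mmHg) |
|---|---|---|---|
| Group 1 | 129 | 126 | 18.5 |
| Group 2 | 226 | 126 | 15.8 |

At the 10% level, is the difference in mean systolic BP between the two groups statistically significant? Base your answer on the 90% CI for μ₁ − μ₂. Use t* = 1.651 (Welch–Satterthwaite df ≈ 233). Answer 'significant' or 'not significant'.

not significant

SE₁ = s₁/√n₁ = 18.5/√129 = 1.6288; SE₂ = 15.8/√226 = 1.0510.
Independent samples, unequal variances: SE_diff = √(SE₁² + SE₂²) = √(2.65298944 + 1.104601) = 1.9385.
t* = 1.651, so margin of error = 1.651 × 1.9385 = 3.2005.
Difference in means = 126 − 126 = 0.0000.
0.0000 ± 3.2005 → (-3.2005, 3.2005).
The interval (-3.2005, 3.2005) contains 0, so the difference is not significant.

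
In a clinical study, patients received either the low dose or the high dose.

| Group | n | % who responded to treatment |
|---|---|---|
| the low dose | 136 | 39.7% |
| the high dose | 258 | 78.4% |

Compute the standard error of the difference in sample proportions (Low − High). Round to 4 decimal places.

The two standard errors are √(0.3970×0.6030/136) = 0.04196 and √(0.7840×0.2160/258) = 0.02562.
Because the samples are independent, SE_diff = √(0.04196² + 0.02562²) = 0.04916.

0.0492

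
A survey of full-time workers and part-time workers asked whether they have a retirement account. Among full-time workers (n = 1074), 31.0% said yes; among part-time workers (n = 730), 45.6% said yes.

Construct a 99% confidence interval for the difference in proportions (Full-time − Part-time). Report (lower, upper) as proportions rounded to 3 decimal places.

SE₁ = √(p̂₁(1−p̂₁)/n₁) = √(0.3100·0.6900/1074) = 0.01411; SE₂ = √(0.4560·0.5440/730) = 0.01843.
Independent samples: SE of the difference = √(SE₁² + SE₂²) = √(0.0001990921 + 0.0003396649) = 0.02321.
z* for 99% confidence is 2.576, so the margin of error is 2.576 × 0.02321 = 0.05979.
Point estimate p̂₁ − p̂₂ = 0.3100 − 0.4560 = -0.1460.
-0.1460 ± 0.05979 → (-0.206, -0.086).

(-0.206, -0.086)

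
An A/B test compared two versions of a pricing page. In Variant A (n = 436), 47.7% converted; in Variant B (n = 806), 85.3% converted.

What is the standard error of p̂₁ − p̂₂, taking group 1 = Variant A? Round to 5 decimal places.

0.02698

SE₁ = √(p̂₁(1−p̂₁)/n₁) = √(0.4770·0.5230/436) = 0.02392; SE₂ = √(0.8530·0.1470/806) = 0.01247.
Independent samples: SE of the difference = √(SE₁² + SE₂²) = √(0.0005721664 + 0.0001555009) = 0.02698.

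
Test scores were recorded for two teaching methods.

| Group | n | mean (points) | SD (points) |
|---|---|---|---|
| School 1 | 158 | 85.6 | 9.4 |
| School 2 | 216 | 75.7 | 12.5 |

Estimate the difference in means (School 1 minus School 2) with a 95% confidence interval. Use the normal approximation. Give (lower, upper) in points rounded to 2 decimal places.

(7.68, 12.12)

SE₁ = s₁/√n₁ = 9.4/√158 = 0.7478; SE₂ = 12.5/√216 = 0.8505.
Independent samples, unequal variances: SE_diff = √(SE₁² + SE₂²) = √(0.55920484 + 0.72335025) = 1.1325.
z* = 1.960, so margin of error = 1.960 × 1.1325 = 2.2197.
Difference in means = 85.6 − 75.7 = 9.9000.
9.9000 ± 2.2197 → (7.68, 12.12).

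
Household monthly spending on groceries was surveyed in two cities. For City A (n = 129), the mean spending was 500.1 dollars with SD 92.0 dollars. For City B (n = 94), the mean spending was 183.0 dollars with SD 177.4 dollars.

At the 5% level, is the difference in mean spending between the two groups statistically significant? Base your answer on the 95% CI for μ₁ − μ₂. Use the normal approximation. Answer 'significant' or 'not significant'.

Standard errors of each mean: 92.0/√129 = 8.1001 and 177.4/√94 = 18.2974.
SE(x̄₁ − x̄₂) = √(8.1001² + 18.2974²) = 20.0102 for independent samples with unequal variances.
With z* = 1.960, the margin is 1.960 × 20.0102 = 39.2200.
x̄₁ − x̄₂ = 500.1 − 183.0 = 317.1000; the interval is 317.1000 ± 39.2200 = (277.8800, 356.3200).
The interval (277.8800, 356.3200) does not contain 0, so the difference is significant.

significant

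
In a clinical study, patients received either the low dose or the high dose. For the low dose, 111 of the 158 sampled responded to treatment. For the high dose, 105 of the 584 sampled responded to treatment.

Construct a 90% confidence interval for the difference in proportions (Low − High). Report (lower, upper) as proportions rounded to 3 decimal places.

First, p̂₁ = 111/158 = 0.7025; p̂₂ = 105/584 = 0.1798.
The two standard errors are √(0.7025×0.2975/158) = 0.03637 and √(0.1798×0.8202/584) = 0.01589.
Because the samples are independent, SE_diff = √(0.03637² + 0.01589²) = 0.03969.
Using z* = 1.645 for 90%, ME = 1.645 × 0.03969 = 0.06529.
p̂₁ − p̂₂ = 0.5227; interval 0.5227 ± 0.06529 gives (0.457, 0.588).

(0.457, 0.588)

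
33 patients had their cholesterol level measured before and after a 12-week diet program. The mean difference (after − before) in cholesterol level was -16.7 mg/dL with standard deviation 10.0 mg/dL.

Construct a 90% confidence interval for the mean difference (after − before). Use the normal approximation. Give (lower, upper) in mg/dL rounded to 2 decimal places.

This is a matched-pairs design, so SE = s_d/√n = 10.0/√33 = 1.7408.
Margin = 1.645 × 1.7408 = 2.8636; the interval is -16.7 ± 2.8636 = (-19.56, -13.84).

(-19.56, -13.84)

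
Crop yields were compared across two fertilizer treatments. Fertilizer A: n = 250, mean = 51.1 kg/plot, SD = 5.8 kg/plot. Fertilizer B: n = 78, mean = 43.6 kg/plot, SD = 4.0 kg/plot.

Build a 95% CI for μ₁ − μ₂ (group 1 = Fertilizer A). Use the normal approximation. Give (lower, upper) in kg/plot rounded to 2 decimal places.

Standard errors of each mean: 5.8/√250 = 0.3668 and 4.0/√78 = 0.4529.
SE(x̄₁ − x̄₂) = √(0.3668² + 0.4529²) = 0.5828 for independent samples with unequal variances.
With z* = 1.960, the margin is 1.960 × 0.5828 = 1.1423.
x̄₁ − x̄₂ = 51.1 − 43.6 = 7.5000; the interval is 7.5000 ± 1.1423 = (6.36, 8.64).

(6.36, 8.64)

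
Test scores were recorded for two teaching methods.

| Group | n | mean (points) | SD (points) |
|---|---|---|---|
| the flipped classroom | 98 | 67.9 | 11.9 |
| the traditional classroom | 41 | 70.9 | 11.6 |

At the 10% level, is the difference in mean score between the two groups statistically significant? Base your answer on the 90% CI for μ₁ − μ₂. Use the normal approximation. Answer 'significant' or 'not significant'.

Per-group SEs: s₁/√n₁ = 11.9/√98 = 1.2021, s₂/√n₂ = 11.6/√41 = 1.8116.
Unpooled SE of the difference: √(1.44504441 + 3.28189456) = 2.1742.
Margin of error = z* · SE = 1.645 × 2.1742 = 3.5766.
x̄₁ − x̄₂ = 67.9 − 70.9 = -3.0000.
CI: -3.0000 ± 3.5766 = (-6.5766, 0.5766).
The interval (-6.5766, 0.5766) contains 0, so the difference is not significant.

not significant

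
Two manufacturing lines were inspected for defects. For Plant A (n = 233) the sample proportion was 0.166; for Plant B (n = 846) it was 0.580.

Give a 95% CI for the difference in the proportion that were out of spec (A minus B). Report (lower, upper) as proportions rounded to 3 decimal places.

(-0.472, -0.356)

Each SE is √(p̂(1−p̂)/n): √(0.1660·0.8340/233) = 0.02438 and √(0.5800·0.4200/846) = 0.01697.
SE(p̂₁ − p̂₂) = √(SE₁² + SE₂²) = √(0.0005943844 + 0.0002879809) = 0.02970, since the two samples are independent.
At 95% confidence z* = 1.960; margin = 1.960 × 0.02970 = 0.05821.
The difference is 0.1660 − 0.5800 = -0.4140, so the interval is -0.4140 ± 0.05821 = (-0.472, -0.356).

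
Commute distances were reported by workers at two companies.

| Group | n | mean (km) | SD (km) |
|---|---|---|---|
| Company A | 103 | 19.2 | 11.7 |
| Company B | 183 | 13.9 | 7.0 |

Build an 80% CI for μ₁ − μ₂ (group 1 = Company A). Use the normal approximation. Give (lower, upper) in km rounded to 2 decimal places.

(3.68, 6.92)

Per-group SEs: s₁/√n₁ = 11.7/√103 = 1.1528, s₂/√n₂ = 7.0/√183 = 0.5175.
Unpooled SE of the difference: √(1.32894784 + 0.26780625) = 1.2636.
Margin of error = z* · SE = 1.282 × 1.2636 = 1.6199.
x̄₁ − x̄₂ = 19.2 − 13.9 = 5.3000.
CI: 5.3000 ± 1.6199 = (3.68, 6.92).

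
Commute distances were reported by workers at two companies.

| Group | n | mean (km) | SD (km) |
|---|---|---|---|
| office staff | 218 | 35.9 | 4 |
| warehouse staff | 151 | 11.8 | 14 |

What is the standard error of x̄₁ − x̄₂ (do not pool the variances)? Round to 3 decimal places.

SE₁ = s₁/√n₁ = 4/√218 = 0.2709; SE₂ = 14/√151 = 1.1393.
Independent samples, unequal variances: SE_diff = √(SE₁² + SE₂²) = √(0.07338681 + 1.29800449) = 1.1711.

1.171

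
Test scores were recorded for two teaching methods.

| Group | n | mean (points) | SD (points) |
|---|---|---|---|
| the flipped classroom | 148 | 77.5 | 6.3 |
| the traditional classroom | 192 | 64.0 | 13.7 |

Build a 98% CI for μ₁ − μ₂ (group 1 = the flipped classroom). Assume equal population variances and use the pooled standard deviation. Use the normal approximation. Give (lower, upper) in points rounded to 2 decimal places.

Pooled variance s_p² = [147·6.3² + 191·13.7²] / (148+192−2) = 123.3231, so s_p = 11.1051.
SE_diff = s_p·√(1/n₁ + 1/n₂) = 11.1051·√(1/148 + 1/192) = 1.2147.
z* = 2.326; margin = 2.326 × 1.2147 = 2.8254.
Difference = 77.5 − 64.0 = 13.5000.
13.5000 ± 2.8254 → (10.67, 16.33).

(10.67, 16.33)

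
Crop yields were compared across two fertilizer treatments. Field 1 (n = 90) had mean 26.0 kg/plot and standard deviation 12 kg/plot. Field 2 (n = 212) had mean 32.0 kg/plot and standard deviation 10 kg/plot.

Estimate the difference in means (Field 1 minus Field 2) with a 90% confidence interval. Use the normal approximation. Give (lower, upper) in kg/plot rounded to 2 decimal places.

(-8.37, -3.63)

SE₁ = s₁/√n₁ = 12/√90 = 1.2649; SE₂ = 10/√212 = 0.6868.
Independent samples, unequal variances: SE_diff = √(SE₁² + SE₂²) = √(1.59997201 + 0.47169424) = 1.4393.
z* = 1.645, so margin of error = 1.645 × 1.4393 = 2.3676.
Difference in means = 26.0 − 32.0 = -6.0000.
-6.0000 ± 2.3676 → (-8.37, -3.63).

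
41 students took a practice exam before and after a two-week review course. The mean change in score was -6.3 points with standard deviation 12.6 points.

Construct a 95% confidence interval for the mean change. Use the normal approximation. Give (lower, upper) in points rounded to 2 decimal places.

(-10.16, -2.44)

Paired design: SE = s_d/√n = 12.6/√41 = 1.9678.
z* = 1.960; margin of error = 1.960 × 1.9678 = 3.8569.
-6.3 ± 3.8569 → (-10.16, -2.44).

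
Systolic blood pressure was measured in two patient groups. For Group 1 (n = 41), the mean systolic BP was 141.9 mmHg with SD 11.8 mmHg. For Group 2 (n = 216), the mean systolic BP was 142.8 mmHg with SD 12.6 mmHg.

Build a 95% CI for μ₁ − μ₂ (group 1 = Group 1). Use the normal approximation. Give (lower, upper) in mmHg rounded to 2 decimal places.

(-4.88, 3.08)

Standard errors of each mean: 11.8/√41 = 1.8429 and 12.6/√216 = 0.8573.
SE(x̄₁ − x̄₂) = √(1.8429² + 0.8573²) = 2.0325 for independent samples with unequal variances.
With z* = 1.960, the margin is 1.960 × 2.0325 = 3.9837.
x̄₁ − x̄₂ = 141.9 − 142.8 = -0.9000; the interval is -0.9000 ± 3.9837 = (-4.88, 3.08).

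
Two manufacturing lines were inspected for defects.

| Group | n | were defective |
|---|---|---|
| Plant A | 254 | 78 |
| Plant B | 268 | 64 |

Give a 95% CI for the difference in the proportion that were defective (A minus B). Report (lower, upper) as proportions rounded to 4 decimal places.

First, p̂₁ = 78/254 = 0.3071; p̂₂ = 64/268 = 0.2388.
The two standard errors are √(0.3071×0.6929/254) = 0.02894 and √(0.2388×0.7612/268) = 0.02604.
Because the samples are independent, SE_diff = √(0.02894² + 0.02604²) = 0.03893.
Using z* = 1.960 for 95%, ME = 1.960 × 0.03893 = 0.07630.
p̂₁ − p̂₂ = 0.0683; interval 0.0683 ± 0.07630 gives (-0.0080, 0.1446).

(-0.0080, 0.1446)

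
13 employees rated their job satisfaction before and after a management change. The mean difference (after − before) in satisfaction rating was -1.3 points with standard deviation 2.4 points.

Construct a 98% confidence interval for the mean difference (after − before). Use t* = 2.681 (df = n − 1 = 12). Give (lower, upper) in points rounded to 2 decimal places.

(-3.08, 0.48)

This is a matched-pairs design, so SE = s_d/√n = 2.4/√13 = 0.6656.
Margin = 2.681 × 0.6656 = 1.7845; the interval is -1.3 ± 1.7845 = (-3.08, 0.48).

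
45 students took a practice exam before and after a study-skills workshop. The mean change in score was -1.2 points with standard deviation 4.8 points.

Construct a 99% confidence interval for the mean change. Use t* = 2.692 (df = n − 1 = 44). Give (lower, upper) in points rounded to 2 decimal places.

(-3.13, 0.73)

Paired design: SE = s_d/√n = 4.8/√45 = 0.7155.
t* = 2.692; margin of error = 2.692 × 0.7155 = 1.9261.
-1.2 ± 1.9261 → (-3.13, 0.73).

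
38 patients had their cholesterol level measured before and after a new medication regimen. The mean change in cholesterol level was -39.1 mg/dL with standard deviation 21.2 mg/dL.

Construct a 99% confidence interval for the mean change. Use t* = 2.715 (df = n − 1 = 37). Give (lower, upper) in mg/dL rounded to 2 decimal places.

(-48.44, -29.76)

This is a matched-pairs design, so SE = s_d/√n = 21.2/√38 = 3.4391.
Margin = 2.715 × 3.4391 = 9.3372; the interval is -39.1 ± 9.3372 = (-48.44, -29.76).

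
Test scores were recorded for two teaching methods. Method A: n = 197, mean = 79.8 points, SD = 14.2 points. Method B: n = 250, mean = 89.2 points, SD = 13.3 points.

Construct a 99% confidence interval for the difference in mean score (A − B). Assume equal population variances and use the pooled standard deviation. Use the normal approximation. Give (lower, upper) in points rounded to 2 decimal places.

s_p = √[((n₁−1)s₁² + (n₂−1)s₂²)/(n₁+n₂−2)] = √[(196·14.2² + 249·13.3²)/445] = 13.7037.
SE = 13.7037·√(1/197 + 1/250) = 1.3055.
With z* = 2.576, margin = 2.576 × 1.3055 = 3.3630.
x̄₁ − x̄₂ = 79.8 − 89.2 = -9.4000; interval -9.4000 ± 3.3630 = (-12.76, -6.04).

(-12.76, -6.04)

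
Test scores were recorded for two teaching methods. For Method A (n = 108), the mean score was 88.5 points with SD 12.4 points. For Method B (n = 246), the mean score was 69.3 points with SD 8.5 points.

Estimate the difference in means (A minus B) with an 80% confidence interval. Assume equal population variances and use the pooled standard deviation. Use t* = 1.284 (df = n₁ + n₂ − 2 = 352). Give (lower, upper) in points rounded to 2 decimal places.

(17.74, 20.66)

s_p = √[((n₁−1)s₁² + (n₂−1)s₂²)/(n₁+n₂−2)] = √[(107·12.4² + 245·8.5²)/352] = 9.8502.
SE = 9.8502·√(1/108 + 1/246) = 1.1370.
With t* = 1.284, margin = 1.284 × 1.1370 = 1.4599.
x̄₁ − x̄₂ = 88.5 − 69.3 = 19.2000; interval 19.2000 ± 1.4599 = (17.74, 20.66).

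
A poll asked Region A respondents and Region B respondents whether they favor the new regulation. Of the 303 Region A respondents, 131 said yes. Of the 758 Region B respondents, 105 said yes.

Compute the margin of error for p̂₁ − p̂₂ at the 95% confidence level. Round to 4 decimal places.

First, p̂₁ = 131/303 = 0.4323; p̂₂ = 105/758 = 0.1385.
The two standard errors are √(0.4323×0.5677/303) = 0.02846 and √(0.1385×0.8615/758) = 0.01255.
Because the samples are independent, SE_diff = √(0.02846² + 0.01255²) = 0.03110.
Using z* = 1.960 for 95%, ME = 1.960 × 0.03110 = 0.06096.

0.0610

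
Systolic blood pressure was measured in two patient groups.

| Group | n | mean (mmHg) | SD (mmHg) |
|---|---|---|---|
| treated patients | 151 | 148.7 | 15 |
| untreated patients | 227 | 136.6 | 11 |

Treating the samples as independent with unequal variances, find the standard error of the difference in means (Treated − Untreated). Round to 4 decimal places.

SE₁ = s₁/√n₁ = 15/√151 = 1.2207; SE₂ = 11/√227 = 0.7301.
Independent samples, unequal variances: SE_diff = √(SE₁² + SE₂²) = √(1.49010849 + 0.53304601) = 1.4224.

1.4224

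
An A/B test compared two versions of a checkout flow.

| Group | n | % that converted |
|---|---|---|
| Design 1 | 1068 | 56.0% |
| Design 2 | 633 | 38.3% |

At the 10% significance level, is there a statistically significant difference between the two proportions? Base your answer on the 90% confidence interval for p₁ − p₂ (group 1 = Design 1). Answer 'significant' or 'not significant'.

significant

SE₁ = √(p̂₁(1−p̂₁)/n₁) = √(0.5600·0.4400/1068) = 0.01519; SE₂ = √(0.3830·0.6170/633) = 0.01932.
Independent samples: SE of the difference = √(SE₁² + SE₂²) = √(0.0002307361 + 0.0003732624) = 0.02458.
z* for 90% confidence is 1.645, so the margin of error is 1.645 × 0.02458 = 0.04043.
Point estimate p̂₁ − p̂₂ = 0.5600 − 0.3830 = 0.1770.
0.1770 ± 0.04043 → (0.13657, 0.21743).
The interval (0.13657, 0.21743) does not contain 0, so the difference is significant.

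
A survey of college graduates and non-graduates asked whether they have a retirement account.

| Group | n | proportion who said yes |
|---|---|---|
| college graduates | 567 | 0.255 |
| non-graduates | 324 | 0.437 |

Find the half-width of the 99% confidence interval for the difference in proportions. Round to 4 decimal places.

The two standard errors are √(0.2550×0.7450/567) = 0.01830 and √(0.4370×0.5630/324) = 0.02756.
Because the samples are independent, SE_diff = √(0.01830² + 0.02756²) = 0.03308.
Using z* = 2.576 for 99%, ME = 2.576 × 0.03308 = 0.08521.

0.0852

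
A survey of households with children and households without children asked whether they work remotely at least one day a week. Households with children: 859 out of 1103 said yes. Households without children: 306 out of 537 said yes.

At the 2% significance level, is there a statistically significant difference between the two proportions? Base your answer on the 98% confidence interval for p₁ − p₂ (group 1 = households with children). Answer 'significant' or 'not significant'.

First, p̂₁ = 859/1103 = 0.7788; p̂₂ = 306/537 = 0.5698.
The two standard errors are √(0.7788×0.2212/1103) = 0.01250 and √(0.5698×0.4302/537) = 0.02137.
Because the samples are independent, SE_diff = √(0.01250² + 0.02137²) = 0.02476.
Using z* = 2.326 for 98%, ME = 2.326 × 0.02476 = 0.05759.
p̂₁ − p̂₂ = 0.2090; interval 0.2090 ± 0.05759 gives (0.15141, 0.26659).
The interval (0.15141, 0.26659) does not contain 0, so the difference is significant.

significant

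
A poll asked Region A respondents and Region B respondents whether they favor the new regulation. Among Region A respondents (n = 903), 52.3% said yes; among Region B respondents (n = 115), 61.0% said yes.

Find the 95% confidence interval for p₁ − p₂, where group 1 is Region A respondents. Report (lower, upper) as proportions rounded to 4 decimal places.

(-0.1819, 0.0079)

SE₁ = √(p̂₁(1−p̂₁)/n₁) = √(0.5230·0.4770/903) = 0.01662; SE₂ = √(0.6100·0.3900/115) = 0.04548.
Independent samples: SE of the difference = √(SE₁² + SE₂²) = √(0.0002762244 + 0.0020684304) = 0.04842.
z* for 95% confidence is 1.960, so the margin of error is 1.960 × 0.04842 = 0.09490.
Point estimate p̂₁ − p̂₂ = 0.5230 − 0.6100 = -0.0870.
-0.0870 ± 0.09490 → (-0.1819, 0.0079).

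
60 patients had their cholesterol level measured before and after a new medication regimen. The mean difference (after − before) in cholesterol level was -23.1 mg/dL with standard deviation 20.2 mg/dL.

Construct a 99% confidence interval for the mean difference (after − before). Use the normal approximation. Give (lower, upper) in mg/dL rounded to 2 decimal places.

(-29.82, -16.38)

This is a matched-pairs design, so SE = s_d/√n = 20.2/√60 = 2.6078.
Margin = 2.576 × 2.6078 = 6.7177; the interval is -23.1 ± 6.7177 = (-29.82, -16.38).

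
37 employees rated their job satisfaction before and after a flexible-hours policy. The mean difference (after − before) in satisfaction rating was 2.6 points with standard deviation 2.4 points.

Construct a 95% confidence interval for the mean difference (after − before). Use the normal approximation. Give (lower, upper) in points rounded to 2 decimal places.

Paired design: SE = s_d/√n = 2.4/√37 = 0.3946.
z* = 1.960; margin of error = 1.960 × 0.3946 = 0.7734.
2.6 ± 0.7734 → (1.83, 3.37).

(1.83, 3.37)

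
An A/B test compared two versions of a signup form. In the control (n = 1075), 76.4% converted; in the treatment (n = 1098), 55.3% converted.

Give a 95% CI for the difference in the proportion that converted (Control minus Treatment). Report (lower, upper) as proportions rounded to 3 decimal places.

Each SE is √(p̂(1−p̂)/n): √(0.7640·0.2360/1075) = 0.01295 and √(0.5530·0.4470/1098) = 0.01500.
SE(p̂₁ − p̂₂) = √(SE₁² + SE₂²) = √(0.0001677025 + 0.000225) = 0.01982, since the two samples are independent.
At 95% confidence z* = 1.960; margin = 1.960 × 0.01982 = 0.03885.
The difference is 0.7640 − 0.5530 = 0.2110, so the interval is 0.2110 ± 0.03885 = (0.172, 0.250).

(0.172, 0.250)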